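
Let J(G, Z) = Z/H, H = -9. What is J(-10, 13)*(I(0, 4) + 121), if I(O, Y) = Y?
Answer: -1625/9 ≈ -180.56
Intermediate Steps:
J(G, Z) = -Z/9 (J(G, Z) = Z/(-9) = Z*(-1/9) = -Z/9)
J(-10, 13)*(I(0, 4) + 121) = (-1/9*13)*(4 + 121) = -13/9*125 = -1625/9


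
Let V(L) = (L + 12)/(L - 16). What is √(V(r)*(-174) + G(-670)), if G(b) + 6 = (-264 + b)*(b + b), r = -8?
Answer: √1251583 ≈ 1118.7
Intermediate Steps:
G(b) = -6 + 2*b*(-264 + b) (G(b) = -6 + (-264 + b)*(b + b) = -6 + (-264 + b)*(2*b) = -6 + 2*b*(-264 + b))
V(L) = (12 + L)/(-16 + L)
√(V(r)*(-174) + G(-670)) = √(((12 - 8)/(-16 - 8))*(-174) + (-6 - 528*(-670) + 2*(-670)²)) = √((4/(-24))*(-174) + (-6 + 353760 + 2*448900)) = √(-1/24*4*(-174) + (-6 + 353760 + 897800)) = √(-⅙*(-174) + 1251554) = √(29 + 1251554) = √1251583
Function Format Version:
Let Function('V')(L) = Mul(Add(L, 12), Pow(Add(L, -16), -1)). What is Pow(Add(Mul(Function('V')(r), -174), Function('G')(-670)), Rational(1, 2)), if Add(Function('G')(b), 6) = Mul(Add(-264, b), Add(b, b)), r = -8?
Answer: Pow(1251583, Rational(1, 2)) ≈ 1118.7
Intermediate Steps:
Function('G')(b) = Add(-6, Mul(2, b, Add(-264, b))) (Function('G')(b) = Add(-6, Mul(Add(-264, b), Add(b, b))) = Add(-6, Mul(Add(-264, b), Mul(2, b))) = Add(-6, Mul(2, b, Add(-264, b))))
Function('V')(L) = Mul(Pow(Add(-16, L), -1), Add(12, L)) (Function('V')(L) = Mul(Add(12, L), Pow(Add(-16, L), -1)) = Mul(Pow(Add(-16, L), -1), Add(12, L)))
Pow(Add(Mul(Function('V')(r), -174), Function('G')(-670)), Rational(1, 2)) = Pow(Add(Mul(Mul(Pow(Add(-16, -8), -1), Add(12, -8)), -174), Add(-6, Mul(-528, -670), Mul(2, Pow(-670, 2)))), Rational(1, 2)) = Pow(Add(Mul(Mul(Pow(-24, -1), 4), -174), Add(-6, 353760, Mul(2, 448900))), Rational(1, 2)) = Pow(Add(Mul(Mul(Rational(-1, 24), 4), -174), Add(-6, 353760, 897800)), Rational(1, 2)) = Pow(Add(Mul(Rational(-1, 6), -174), 1251554), Rational(1, 2)) = Pow(Add(29, 1251554), Rational(1, 2)) = Pow(1251583, Rational(1, 2))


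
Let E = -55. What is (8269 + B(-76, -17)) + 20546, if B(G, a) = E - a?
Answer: 28777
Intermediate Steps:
B(G, a) = -55 - a
(8269 + B(-76, -17)) + 20546 = (8269 + (-55 - 1*(-17))) + 20546 = (8269 + (-55 + 17)) + 20546 = (8269 - 38) + 20546 = 8231 + 20546 = 28777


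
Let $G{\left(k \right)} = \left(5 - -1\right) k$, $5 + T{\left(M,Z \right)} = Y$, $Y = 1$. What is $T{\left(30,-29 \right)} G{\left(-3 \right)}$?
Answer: $72$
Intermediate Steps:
$T{\left(M,Z \right)} = -4$ ($T{\left(M,Z \right)} = -5 + 1 = -4$)
$G{\left(k \right)} = 6 k$ ($G{\left(k \right)} = \left(5 + 1\right) k = 6 k$)
$T{\left(30,-29 \right)} G{\left(-3 \right)} = - 4 \cdot 6 \left(-3\right) = \left(-4\right) \left(-18\right) = 72$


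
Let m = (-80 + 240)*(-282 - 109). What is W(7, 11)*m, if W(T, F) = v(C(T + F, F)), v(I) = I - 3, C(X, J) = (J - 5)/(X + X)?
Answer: 531760/3 ≈ 1.7725e+5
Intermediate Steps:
C(X, J) = (-5 + J)/(2*X) (C(X, J) = (-5 + J)/((2*X)) = (-5 + J)*(1/(2*X)) = (-5 + J)/(2*X))
v(I) = -3 + I
W(T, F) = -3 + (-5 + F)/(2*(F + T)) (W(T, F) = -3 + (-5 + F)/(2*(T + F)) = -3 + (-5 + F)/(2*(F + T)))
m = -62560 (m = 160*(-391) = -62560)
W(7, 11)*m = ((-5 - 6*7 - 5*11)/(2*(11 + 7)))*(-62560) = ((½)*(-5 - 42 - 55)/18)*(-62560) = ((½)*(1/18)*(-102))*(-62560) = -17/6*(-62560) = 531760/3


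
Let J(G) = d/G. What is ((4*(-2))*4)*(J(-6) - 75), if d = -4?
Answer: 7136/3 ≈ 2378.7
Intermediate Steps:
J(G) = -4/G
((4*(-2))*4)*(J(-6) - 75) = ((4*(-2))*4)*(-4/(-6) - 75) = (-8*4)*(-4*(-⅙) - 75) = -32*(⅔ - 75) = -32*(-223/3) = 7136/3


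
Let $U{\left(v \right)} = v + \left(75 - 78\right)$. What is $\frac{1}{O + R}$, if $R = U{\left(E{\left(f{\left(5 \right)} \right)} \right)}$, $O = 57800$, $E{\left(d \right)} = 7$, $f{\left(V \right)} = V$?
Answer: $\frac{1}{57804} \approx 1.73 \cdot 10^{-5}$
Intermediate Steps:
$U{\left(v \right)} = -3 + v$ ($U{\left(v \right)} = v - 3 = -3 + v$)
$R = 4$ ($R = -3 + 7 = 4$)
$\frac{1}{O + R} = \frac{1}{57800 + 4} = \frac{1}{57804}$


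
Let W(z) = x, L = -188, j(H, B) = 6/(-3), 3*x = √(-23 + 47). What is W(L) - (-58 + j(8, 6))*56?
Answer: 3360 + 2*√6/3 ≈ 3361.6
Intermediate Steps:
x = 2*√6/3 (x = √(-23 + 47)/3 = √24/3 = (2*√6)/3 = 2*√6/3 ≈ 1.6330)
j(H, B) = -2 (j(H, B) = 6*(-⅓) = -2)
W(z) = 2*√6/3
W(L) - (-58 + j(8, 6))*56 = 2*√6/3 - (-58 - 2)*56 = 2*√6/3 - (-60)*56 = 2*√6/3 - 1*(-3360) = 2*√6/3 + 3360 = 3360 + 2*√6/3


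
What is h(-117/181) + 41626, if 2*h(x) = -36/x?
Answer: 541500/13 ≈ 41654.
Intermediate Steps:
h(x) = -18/x (h(x) = (-36/x)/2 = -18/x)
h(-117/181) + 41626 = -18/((-117/181)) + 41626 = -18/((-117*1/181)) + 41626 = -18/(-117/181) + 41626 = -18*(-181/117) + 41626 = 362/13 + 41626 = 541500/13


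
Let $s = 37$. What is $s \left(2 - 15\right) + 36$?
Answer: $-445$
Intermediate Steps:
$s \left(2 - 15\right) + 36 = 37 \left(2 - 15\right) + 36 = 37 \left(-13\right) + 36 = -481 + 36 = -445$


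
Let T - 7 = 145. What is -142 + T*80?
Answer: 12018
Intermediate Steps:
T = 152 (T = 7 + 145 = 152)
-142 + T*80 = -142 + 152*80 = -142 + 12160 = 12018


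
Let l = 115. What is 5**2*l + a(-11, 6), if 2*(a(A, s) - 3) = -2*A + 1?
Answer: 5779/2 ≈ 2889.5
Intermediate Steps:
a(A, s) = 7/2 - A (a(A, s) = 3 + (-2*A + 1)/2 = 3 + (1 - 2*A)/2 = 3 + (1/2 - A) = 7/2 - A)
5**2*l + a(-11, 6) = 5**2*115 + (7/2 - 1*(-11)) = 25*115 + (7/2 + 11) = 2875 + 29/2 = 5779/2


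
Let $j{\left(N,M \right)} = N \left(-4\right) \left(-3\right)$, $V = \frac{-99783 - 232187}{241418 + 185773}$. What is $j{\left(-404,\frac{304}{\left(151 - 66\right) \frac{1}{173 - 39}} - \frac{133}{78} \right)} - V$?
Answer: $- \frac{2070689998}{427191} \approx -4847.2$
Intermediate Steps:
$V = - \frac{331970}{427191} \approx -0.7771$
$j{\left(N,M \right)} = 12 N$ ($j{\left(N,M \right)} = - 4 N \left(-3\right) = 12 N$)
$j{\left(-404,\frac{304}{\left(151 - 66\right) \frac{1}{173 - 39}} - \frac{133}{78} \right)} - V = 12 \left(-404\right) - - \frac{331970}{427191} = -4848 + \frac{331970}{427191} = - \frac{2070689998}{427191}$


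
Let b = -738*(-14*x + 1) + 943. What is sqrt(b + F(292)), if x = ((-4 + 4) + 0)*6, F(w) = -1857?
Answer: 2*I*sqrt(413) ≈ 40.645*I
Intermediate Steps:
x = 0 (x = (0 + 0)*6 = 0*6 = 0)
b = 205 (b = -738*(-14*0 + 1) + 943 = -738*(0 + 1) + 943 = -738*1 + 943 = -738 + 943 = 205)
sqrt(b + F(292)) = sqrt(205 - 1857) = sqrt(-1652) = 2*I*sqrt(413)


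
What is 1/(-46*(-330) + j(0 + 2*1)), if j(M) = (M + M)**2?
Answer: 1/15196 ≈ 6.5807e-5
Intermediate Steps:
j(M) = 4*M**2 (j(M) = (2*M)**2 = 4*M**2)
1/(-46*(-330) + j(0 + 2*1)) = 1/(-46*(-330) + 4*(0 + 2*1)**2) = 1/(15180 + 4*(0 + 2)**2) = 1/(15180 + 4*2**2) = 1/(15180 + 4*4) = 1/(15180 + 16) = 1/15196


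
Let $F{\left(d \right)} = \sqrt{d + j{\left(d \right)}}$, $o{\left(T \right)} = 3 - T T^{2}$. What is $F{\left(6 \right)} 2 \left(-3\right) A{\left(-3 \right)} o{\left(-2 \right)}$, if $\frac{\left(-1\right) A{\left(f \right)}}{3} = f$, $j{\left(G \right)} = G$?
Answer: $- 1188 \sqrt{3} \approx -2057.7$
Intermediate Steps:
$A{\left(f \right)} = - 3 f$
$o{\left(T \right)} = 3 - T^{3}$
$F{\left(d \right)} = \sqrt{2} \sqrt{d}$ ($F{\left(d \right)} = \sqrt{d + d} = \sqrt{2 d} = \sqrt{2} \sqrt{d}$)
$F{\left(6 \right)} 2 \left(-3\right) A{\left(-3 \right)} o{\left(-2 \right)} = \sqrt{2} \sqrt{6} \cdot 2 \left(-3\right) \left(\left(-3\right) \left(-3\right)\right) \left(3 - \left(-2\right)^{3}\right) = 2 \sqrt{3} \left(-6\right) 9 \left(3 - -8\right) = 2 \sqrt{3} \left(- 54 \left(3 + 8\right)\right) = 2 \sqrt{3} \left(\left(-54\right) 11\right) = 2 \sqrt{3} \left(-594\right) = - 1188 \sqrt{3}$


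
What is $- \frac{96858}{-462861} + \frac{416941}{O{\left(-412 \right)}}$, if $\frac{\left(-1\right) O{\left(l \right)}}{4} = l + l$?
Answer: $\frac{21478330241}{169509984} \approx 126.71$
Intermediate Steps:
$O{\left(l \right)} = - 8 l$ ($O{\left(l \right)} = - 4 \left(l + l\right) = - 4 \cdot 2 l = - 8 l$)
$- \frac{96858}{-462861} + \frac{416941}{O{\left(-412 \right)}} = - \frac{96858}{-462861} + \frac{416941}{\left(-8\right) \left(-412\right)} = \left(-96858\right) \left(- \frac{1}{462861}\right) + \frac{416941}{3296} = \frac{10762}{51429} + 416941 \cdot \frac{1}{3296} = \frac{10762}{51429} + \frac{416941}{3296} = \frac{21478330241}{169509984}$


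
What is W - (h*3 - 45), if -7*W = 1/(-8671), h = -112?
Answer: 23125558/60697 ≈ 381.00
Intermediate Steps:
W = 1/60697 (W = -⅐/(-8671) = -⅐*(-1/8671) = 1/60697 ≈ 1.6475e-5)
W - (h*3 - 45) = 1/60697 - (-112*3 - 45) = 1/60697 - (-336 - 45) = 1/60697 - 1*(-381) = 1/60697 + 381 = 23125558/60697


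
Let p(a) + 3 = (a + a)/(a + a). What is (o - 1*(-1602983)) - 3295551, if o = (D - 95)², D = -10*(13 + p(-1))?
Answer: -1650543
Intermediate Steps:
p(a) = -2 (p(a) = -3 + (a + a)/(a + a) = -3 + (2*a)/((2*a)) = -3 + (2*a)*(1/(2*a)) = -3 + 1 = -2)
D = -110 (D = -10*(13 - 2) = -10*11 = -110)
o = 42025 (o = (-110 - 95)² = (-205)² = 42025)
(o - 1*(-1602983)) - 3295551 = (42025 - 1*(-1602983)) - 3295551 = (42025 + 1602983) - 3295551 = 1645008 - 3295551 = -1650543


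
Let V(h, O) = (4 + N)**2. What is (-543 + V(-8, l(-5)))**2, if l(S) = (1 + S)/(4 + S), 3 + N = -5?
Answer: 277729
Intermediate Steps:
N = -8 (N = -3 - 5 = -8)
l(S) = (1 + S)/(4 + S)
V(h, O) = 16 (V(h, O) = (4 - 8)**2 = (-4)**2 = 16)
(-543 + V(-8, l(-5)))**2 = (-543 + 16)**2 = (-527)**2 = 277729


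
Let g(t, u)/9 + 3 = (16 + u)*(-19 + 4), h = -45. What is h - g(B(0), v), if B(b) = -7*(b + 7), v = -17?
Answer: -153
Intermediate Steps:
B(b) = -49 - 7*b (B(b) = -7*(7 + b) = -49 - 7*b)
g(t, u) = -2187 - 135*u (g(t, u) = -27 + 9*((16 + u)*(-19 + 4)) = -27 + 9*((16 + u)*(-15)) = -27 + 9*(-240 - 15*u) = -27 + (-2160 - 135*u) = -2187 - 135*u)
h - g(B(0), v) = -45 - (-2187 - 135*(-17)) = -45 - (-2187 + 2295) = -45 - 1*108 = -45 - 108 = -153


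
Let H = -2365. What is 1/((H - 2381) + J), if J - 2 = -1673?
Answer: -1/6417 ≈ -0.00015584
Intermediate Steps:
J = -1671 (J = 2 - 1673 = -1671)
1/((H - 2381) + J) = 1/((-2365 - 2381) - 1671) = 1/(-4746 - 1671) = 1/(-6417) = -1/6417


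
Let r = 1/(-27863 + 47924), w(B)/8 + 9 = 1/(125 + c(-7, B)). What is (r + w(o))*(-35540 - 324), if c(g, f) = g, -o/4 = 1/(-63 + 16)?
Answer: 3053418819800/1183599 ≈ 2.5798e+6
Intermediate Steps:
o = 4/47 (o = -4/(-63 + 16) = -4/(-47) = -4*(-1/47) = 4/47 ≈ 0.085106)
w(B) = -4244/59 (w(B) = -72 + 8/(125 - 7) = -72 + 8/118 = -72 + 8*(1/118) = -72 + 4/59 = -4244/59)
r = 1/20061 ≈ 4.9848e-5
(r + w(o))*(-35540 - 324) = (1/20061 - 4244/59)*(-35540 - 324) = -85138825/1183599*(-35864) = 3053418819800/1183599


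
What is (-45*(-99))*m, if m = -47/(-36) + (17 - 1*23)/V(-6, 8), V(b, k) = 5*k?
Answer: 5148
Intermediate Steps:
m = 52/45 (m = -47/(-36) + (17 - 1*23)/((5*8)) = -47*(-1/36) + (17 - 23)/40 = 47/36 - 6*1/40 = 47/36 - 3/20 = 52/45 ≈ 1.1556)
(-45*(-99))*m = -45*(-99)*(52/45) = 4455*(52/45) = 5148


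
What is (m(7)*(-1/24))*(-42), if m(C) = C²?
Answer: 343/4 ≈ 85.750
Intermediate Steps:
(m(7)*(-1/24))*(-42) = (7²*(-1/24))*(-42) = (49*(-1*1/24))*(-42) = (49*(-1/24))*(-42) = -49/24*(-42) = 343/4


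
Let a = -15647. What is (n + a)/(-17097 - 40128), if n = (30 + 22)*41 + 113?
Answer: 13402/57225 ≈ 0.23420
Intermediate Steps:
n = 2245 (n = 52*41 + 113 = 2132 + 113 = 2245)
(n + a)/(-17097 - 40128) = (2245 - 15647)/(-17097 - 40128) = -13402/(-57225) = -13402*(-1/57225) = 13402/57225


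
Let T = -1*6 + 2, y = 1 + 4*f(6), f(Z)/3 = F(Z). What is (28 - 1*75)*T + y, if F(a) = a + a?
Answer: 333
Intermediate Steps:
F(a) = 2*a
f(Z) = 6*Z (f(Z) = 3*(2*Z) = 6*Z)
y = 145 (y = 1 + 4*(6*6) = 1 + 4*36 = 1 + 144 = 145)
T = -4 (T = -6 + 2 = -4)
(28 - 1*75)*T + y = (28 - 1*75)*(-4) + 145 = (28 - 75)*(-4) + 145 = -47*(-4) + 145 = 188 + 145 = 333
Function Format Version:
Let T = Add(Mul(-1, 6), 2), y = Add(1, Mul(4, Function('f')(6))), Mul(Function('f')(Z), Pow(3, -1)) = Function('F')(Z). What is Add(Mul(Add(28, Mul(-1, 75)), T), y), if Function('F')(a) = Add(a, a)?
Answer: 333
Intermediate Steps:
Function('F')(a) = Mul(2, a)
Function('f')(Z) = Mul(6, Z) (Function('f')(Z) = Mul(3, Mul(2, Z)) = Mul(6, Z))
y = 145 (y = Add(1, Mul(4, Mul(6, 6))) = Add(1, Mul(4, 36)) = Add(1, 144) = 145)
T = -4 (T = Add(-6, 2) = -4)
Add(Mul(Add(28, Mul(-1, 75)), T), y) = Add(Mul(Add(28, Mul(-1, 75)), -4), 145) = Add(Mul(Add(28, -75), -4), 145) = Add(Mul(-47, -4), 145) = Add(188, 145) = 333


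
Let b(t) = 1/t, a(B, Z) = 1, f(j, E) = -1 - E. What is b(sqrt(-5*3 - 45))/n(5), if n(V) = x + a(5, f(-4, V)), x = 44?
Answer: -I*sqrt(15)/1350 ≈ -0.0028689*I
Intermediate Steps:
n(V) = 45 (n(V) = 44 + 1 = 45)
b(sqrt(-5*3 - 45))/n(5) = 1/(sqrt(-5*3 - 45)*45) = (1/45)/sqrt(-15 - 45) = (1/45)/sqrt(-60) = (1/45)/(2*I*sqrt(15)) = -I*sqrt(15)/30*(1/45) = -I*sqrt(15)/1350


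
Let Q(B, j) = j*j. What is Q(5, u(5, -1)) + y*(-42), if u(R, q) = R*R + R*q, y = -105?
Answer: 4810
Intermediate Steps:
u(R, q) = R² + R*q
Q(B, j) = j²
Q(5, u(5, -1)) + y*(-42) = (5*(5 - 1))² - 105*(-42) = (5*4)² + 4410 = 20² + 4410 = 400 + 4410 = 4810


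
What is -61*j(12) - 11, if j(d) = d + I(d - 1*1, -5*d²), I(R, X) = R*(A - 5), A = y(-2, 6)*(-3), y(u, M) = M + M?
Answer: 26768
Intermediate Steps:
y(u, M) = 2*M
A = -36 (A = (2*6)*(-3) = 12*(-3) = -36)
I(R, X) = -41*R (I(R, X) = R*(-36 - 5) = R*(-41) = -41*R)
j(d) = 41 - 40*d (j(d) = d - 41*(d - 1*1) = d - 41*(d - 1) = d - 41*(-1 + d) = d + (41 - 41*d) = 41 - 40*d)
-61*j(12) - 11 = -61*(41 - 40*12) - 11 = -61*(41 - 480) - 11 = -61*(-439) - 11 = 26779 - 11 = 26768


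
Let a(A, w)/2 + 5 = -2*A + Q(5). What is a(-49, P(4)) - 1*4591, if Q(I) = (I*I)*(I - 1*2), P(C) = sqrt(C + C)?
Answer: -4255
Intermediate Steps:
P(C) = sqrt(2)*sqrt(C) (P(C) = sqrt(2*C) = sqrt(2)*sqrt(C))
Q(I) = I**2*(-2 + I) (Q(I) = I**2*(I - 2) = I**2*(-2 + I))
a(A, w) = 140 - 4*A (a(A, w) = -10 + 2*(-2*A + 5**2*(-2 + 5)) = -10 + 2*(-2*A + 25*3) = -10 + 2*(-2*A + 75) = -10 + 2*(75 - 2*A) = -10 + (150 - 4*A) = 140 - 4*A)
a(-49, P(4)) - 1*4591 = (140 - 4*(-49)) - 1*4591 = (140 + 196) - 4591 = 336 - 4591 = -4255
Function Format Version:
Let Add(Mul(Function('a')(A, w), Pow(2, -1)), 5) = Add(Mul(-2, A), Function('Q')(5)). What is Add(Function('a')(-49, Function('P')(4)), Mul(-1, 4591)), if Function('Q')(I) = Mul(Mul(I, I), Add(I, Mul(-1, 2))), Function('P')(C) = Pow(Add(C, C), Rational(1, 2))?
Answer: -4255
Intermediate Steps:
Function('P')(C) = Mul(Pow(2, Rational(1, 2)), Pow(C, Rational(1, 2))) (Function('P')(C) = Pow(Mul(2, C), Rational(1, 2)) = Mul(Pow(2, Rational(1, 2)), Pow(C, Rational(1, 2))))
Function('Q')(I) = Mul(Pow(I, 2), Add(-2, I)) (Function('Q')(I) = Mul(Pow(I, 2), Add(I, -2)) = Mul(Pow(I, 2), Add(-2, I)))
Function('a')(A, w) = Add(140, Mul(-4, A)) (Function('a')(A, w) = Add(-10, Mul(2, Add(Mul(-2, A), Mul(Pow(5, 2), Add(-2, 5))))) = Add(-10, Mul(2, Add(Mul(-2, A), Mul(25, 3)))) = Add(-10, Mul(2, Add(Mul(-2, A), 75))) = Add(-10, Mul(2, Add(75, Mul(-2, A)))) = Add(-10, Add(150, Mul(-4, A))) = Add(140, Mul(-4, A)))
Add(Function('a')(-49, Function('P')(4)), Mul(-1, 4591)) = Add(Add(140, Mul(-4, -49)), Mul(-1, 4591)) = Add(Add(140, 196), -4591) = Add(336, -4591) = -4255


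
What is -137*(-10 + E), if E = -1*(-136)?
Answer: -17262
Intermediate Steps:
E = 136
-137*(-10 + E) = -137*(-10 + 136) = -137*126 = -17262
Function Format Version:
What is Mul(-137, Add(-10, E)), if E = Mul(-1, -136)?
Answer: -17262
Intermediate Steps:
E = 136
Mul(-137, Add(-10, E)) = Mul(-137, Add(-10, 136)) = Mul(-137, 126) = -17262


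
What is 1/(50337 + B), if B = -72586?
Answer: -1/22249 ≈ -4.4946e-5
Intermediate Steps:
1/(50337 + B) = 1/(50337 - 72586) = 1/(-22249) = -1/22249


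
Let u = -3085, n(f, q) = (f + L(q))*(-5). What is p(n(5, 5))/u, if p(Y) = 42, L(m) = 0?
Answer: -42/3085 ≈ -0.013614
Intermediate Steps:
n(f, q) = -5*f (n(f, q) = (f + 0)*(-5) = f*(-5) = -5*f)
p(n(5, 5))/u = 42/(-3085) = 42*(-1/3085) = -42/3085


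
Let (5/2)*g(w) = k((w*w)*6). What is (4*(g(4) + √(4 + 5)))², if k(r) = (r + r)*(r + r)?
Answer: 87008480784/25 ≈ 3.4803e+9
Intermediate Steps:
k(r) = 4*r² (k(r) = (2*r)*(2*r) = 4*r²)
g(w) = 288*w⁴/5 (g(w) = 2*(4*((w*w)*6)²)/5 = 2*(4*(w²*6)²)/5 = 2*(4*(6*w²)²)/5 = 2*(4*(36*w⁴))/5 = 2*(144*w⁴)/5 = 288*w⁴/5)
(4*(g(4) + √(4 + 5)))² = (4*((288/5)*4⁴ + √(4 + 5)))² = (4*((288/5)*256 + √9))² = (4*(73728/5 + 3))² = (4*(73743/5))² = (294972/5)² = 87008480784/25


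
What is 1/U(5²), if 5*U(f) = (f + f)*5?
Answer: 1/50 ≈ 0.020000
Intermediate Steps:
U(f) = 2*f (U(f) = ((f + f)*5)/5 = ((2*f)*5)/5 = (10*f)/5 = 2*f)
1/U(5²) = 1/(2*5²) = 1/(2*25) = 1/50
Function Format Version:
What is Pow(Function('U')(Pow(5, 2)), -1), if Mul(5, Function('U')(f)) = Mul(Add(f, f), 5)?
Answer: Rational(1, 50) ≈ 0.020000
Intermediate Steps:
Function('U')(f) = Mul(2, f) (Function('U')(f) = Mul(Rational(1, 5), Mul(Add(f, f), 5)) = Mul(Rational(1, 5), Mul(Mul(2, f), 5)) = Mul(Rational(1, 5), Mul(10, f)) = Mul(2, f))
Pow(Function('U')(Pow(5, 2)), -1) = Pow(Mul(2, Pow(5, 2)), -1) = Pow(Mul(2, 25), -1) = Pow(50, -1) = Rational(1, 50)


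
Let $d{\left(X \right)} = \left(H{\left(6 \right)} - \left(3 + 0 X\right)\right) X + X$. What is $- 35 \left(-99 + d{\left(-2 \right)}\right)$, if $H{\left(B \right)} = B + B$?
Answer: $4165$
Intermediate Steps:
$H{\left(B \right)} = 2 B$
$d{\left(X \right)} = 10 X$ ($d{\left(X \right)} = \left(2 \cdot 6 - \left(3 + 0 X\right)\right) X + X = \left(12 + \left(-3 + 0\right)\right) X + X = \left(12 - 3\right) X + X = 9 X + X = 10 X$)
$- 35 \left(-99 + d{\left(-2 \right)}\right) = - 35 \left(-99 + 10 \left(-2\right)\right) = - 35 \left(-99 - 20\right) = \left(-35\right) \left(-119\right) = 4165$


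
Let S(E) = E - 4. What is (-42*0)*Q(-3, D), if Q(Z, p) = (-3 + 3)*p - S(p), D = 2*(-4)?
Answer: 0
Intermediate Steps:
S(E) = -4 + E
D = -8
Q(Z, p) = 4 - p (Q(Z, p) = (-3 + 3)*p - (-4 + p) = 0*p + (4 - p) = 0 + (4 - p) = 4 - p)
(-42*0)*Q(-3, D) = (-42*0)*(4 - 1*(-8)) = 0*(4 + 8) = 0*12 = 0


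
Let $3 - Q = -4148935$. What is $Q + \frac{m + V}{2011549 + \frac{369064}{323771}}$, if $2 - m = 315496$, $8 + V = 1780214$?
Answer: $\frac{2702127454595154686}{651281600343} \approx 4.1489 \cdot 10^{6}$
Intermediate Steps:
$Q = 4148938$ ($Q = 3 - -4148935 = 3 + 4148935 = 4148938$)
$V = 1780206$ ($V = -8 + 1780214 = 1780206$)
$m = -315494$ ($m = 2 - 315496 = -315494$)
$Q + \frac{m + V}{2011549 + \frac{369064}{323771}} = 4148938 + \frac{-315494 + 1780206}{2011549 + \frac{369064}{323771}} = 4148938 + \frac{1464712}{2011549 + 369064 \cdot \frac{1}{323771}} = 4148938 + \frac{1464712}{2011549 + \frac{369064}{323771}} = 4148938 + \frac{1464712}{\frac{651281600343}{323771}} = 4148938 + 1464712 \cdot \frac{323771}{651281600343} = 4148938 + \frac{474231268952}{651281600343} = \frac{2702127454595154686}{651281600343}$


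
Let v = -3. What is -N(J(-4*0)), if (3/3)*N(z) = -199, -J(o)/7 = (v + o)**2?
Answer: 199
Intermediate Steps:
J(o) = -7*(-3 + o)**2
N(z) = -199
-N(J(-4*0)) = -1*(-199) = 199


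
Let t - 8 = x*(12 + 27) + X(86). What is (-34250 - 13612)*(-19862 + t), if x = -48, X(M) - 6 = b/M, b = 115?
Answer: 44698441455/43 ≈ 1.0395e+9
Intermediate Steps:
X(M) = 6 + 115/M
t = -159673/86 (t = 8 + (-48*(12 + 27) + (6 + 115/86)) = 8 + (-48*39 + (6 + 115*(1/86))) = 8 + (-1872 + (6 + 115/86)) = 8 + (-1872 + 631/86) = 8 - 160361/86 = -159673/86 ≈ -1856.7)
(-34250 - 13612)*(-19862 + t) = (-34250 - 13612)*(-19862 - 159673/86) = -47862*(-1867805/86) = 44698441455/43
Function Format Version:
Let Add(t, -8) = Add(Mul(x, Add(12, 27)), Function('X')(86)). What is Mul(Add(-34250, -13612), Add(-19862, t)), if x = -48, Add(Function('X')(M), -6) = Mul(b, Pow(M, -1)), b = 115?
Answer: Rational(44698441455, 43) ≈ 1.0395e+9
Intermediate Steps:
Function('X')(M) = Add(6, Mul(115, Pow(M, -1)))
t = Rational(-159673, 86) (t = Add(8, Add(Mul(-48, Add(12, 27)), Add(6, Mul(115, Pow(86, -1))))) = Add(8, Add(Mul(-48, 39), Add(6, Mul(115, Rational(1, 86))))) = Add(8, Add(-1872, Add(6, Rational(115, 86)))) = Add(8, Add(-1872, Rational(631, 86))) = Add(8, Rational(-160361, 86)) = Rational(-159673, 86) ≈ -1856.7)
Mul(Add(-34250, -13612), Add(-19862, t)) = Mul(Add(-34250, -13612), Add(-19862, Rational(-159673, 86))) = Mul(-47862, Rational(-1867805, 86)) = Rational(44698441455, 43)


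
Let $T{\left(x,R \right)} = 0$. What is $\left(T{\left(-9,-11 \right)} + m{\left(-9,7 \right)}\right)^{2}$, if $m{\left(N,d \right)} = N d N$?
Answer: $321489$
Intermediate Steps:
$m{\left(N,d \right)} = d N^{2}$
$\left(T{\left(-9,-11 \right)} + m{\left(-9,7 \right)}\right)^{2} = \left(0 + 7 \left(-9\right)^{2}\right)^{2} = \left(0 + 7 \cdot 81\right)^{2} = \left(0 + 567\right)^{2} = 567^{2} = 321489$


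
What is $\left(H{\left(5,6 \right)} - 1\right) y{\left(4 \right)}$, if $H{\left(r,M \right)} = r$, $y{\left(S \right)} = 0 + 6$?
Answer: $24$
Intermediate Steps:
$y{\left(S \right)} = 6$
$\left(H{\left(5,6 \right)} - 1\right) y{\left(4 \right)} = \left(5 - 1\right) 6 = 4 \cdot 6 = 24$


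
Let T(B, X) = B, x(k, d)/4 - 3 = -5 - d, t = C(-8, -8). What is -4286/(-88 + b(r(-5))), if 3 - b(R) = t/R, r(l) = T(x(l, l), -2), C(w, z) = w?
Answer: 12858/253 ≈ 50.822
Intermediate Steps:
t = -8
x(k, d) = -8 - 4*d (x(k, d) = 12 + 4*(-5 - d) = 12 + (-20 - 4*d) = -8 - 4*d)
r(l) = -8 - 4*l
b(R) = 3 + 8/R (b(R) = 3 - (-8)/R = 3 + 8/R)
-4286/(-88 + b(r(-5))) = -4286/(-88 + (3 + 8/(-8 - 4*(-5)))) = -4286/(-88 + (3 + 8/(-8 + 20))) = -4286/(-88 + (3 + 8/12)) = -4286/(-88 + (3 + 8*(1/12))) = -4286/(-88 + (3 + ⅔)) = -4286/(-88 + 11/3) = -4286/(-253/3) = -4286*(-3/253) = 12858/253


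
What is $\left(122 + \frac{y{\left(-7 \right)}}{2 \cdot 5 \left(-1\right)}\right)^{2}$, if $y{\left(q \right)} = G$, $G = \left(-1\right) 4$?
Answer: $\frac{374544}{25} \approx 14982.0$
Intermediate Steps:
$G = -4$
$y{\left(q \right)} = -4$
$\left(122 + \frac{y{\left(-7 \right)}}{2 \cdot 5 \left(-1\right)}\right)^{2} = \left(122 - \frac{4}{2 \cdot 5 \left(-1\right)}\right)^{2} = \left(122 - \frac{4}{10 \left(-1\right)}\right)^{2} = \left(122 - \frac{4}{-10}\right)^{2} = \left(122 - - \frac{2}{5}\right)^{2} = \left(122 + \frac{2}{5}\right)^{2} = \left(\frac{612}{5}\right)^{2} = \frac{374544}{25}$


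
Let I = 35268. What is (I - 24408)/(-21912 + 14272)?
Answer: -543/382 ≈ -1.4215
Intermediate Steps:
(I - 24408)/(-21912 + 14272) = (35268 - 24408)/(-21912 + 14272) = 10860/(-7640) = 10860*(-1/7640) = -543/382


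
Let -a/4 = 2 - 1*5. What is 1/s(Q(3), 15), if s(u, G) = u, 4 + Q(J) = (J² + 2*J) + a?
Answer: 1/23 ≈ 0.043478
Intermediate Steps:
a = 12 (a = -4*(2 - 1*5) = -4*(2 - 5) = -4*(-3) = 12)
Q(J) = 8 + J² + 2*J (Q(J) = -4 + ((J² + 2*J) + 12) = -4 + (12 + J² + 2*J) = 8 + J² + 2*J)
1/s(Q(3), 15) = 1/(8 + 3² + 2*3) = 1/(8 + 9 + 6) = 1/23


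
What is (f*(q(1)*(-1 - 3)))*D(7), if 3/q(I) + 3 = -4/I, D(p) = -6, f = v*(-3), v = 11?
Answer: 2376/7 ≈ 339.43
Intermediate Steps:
f = -33 (f = 11*(-3) = -33)
q(I) = 3/(-3 - 4/I)
(f*(q(1)*(-1 - 3)))*D(7) = -33*(-3*1/(4 + 3*1))*(-1 - 3)*(-6) = -33*(-3*1/(4 + 3))*(-4)*(-6) = -33*(-3*1/7)*(-4)*(-6) = -33*(-3*1*⅐)*(-4)*(-6) = -(-99)*(-4)/7*(-6) = -33*12/7*(-6) = -396/7*(-6) = 2376/7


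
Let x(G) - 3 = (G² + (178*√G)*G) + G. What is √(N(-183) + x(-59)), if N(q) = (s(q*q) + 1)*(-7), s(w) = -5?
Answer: √(3453 - 10502*I*√59) ≈ 205.18 - 196.58*I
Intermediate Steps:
x(G) = 3 + G + G² + 178*G^(3/2) (x(G) = 3 + ((G² + (178*√G)*G) + G) = 3 + ((G² + 178*G^(3/2)) + G) = 3 + (G + G² + 178*G^(3/2)) = 3 + G + G² + 178*G^(3/2))
N(q) = 28 (N(q) = (-5 + 1)*(-7) = -4*(-7) = 28)
√(N(-183) + x(-59)) = √(28 + (3 - 59 + (-59)² + 178*(-59)^(3/2))) = √(28 + (3 - 59 + 3481 + 178*(-59*I*√59))) = √(28 + (3 - 59 + 3481 - 10502*I*√59)) = √(28 + (3425 - 10502*I*√59)) = √(3453 - 10502*I*√59)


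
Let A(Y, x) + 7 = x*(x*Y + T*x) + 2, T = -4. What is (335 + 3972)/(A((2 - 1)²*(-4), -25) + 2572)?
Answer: -4307/2433 ≈ -1.7702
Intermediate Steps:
A(Y, x) = -5 + x*(-4*x + Y*x) (A(Y, x) = -7 + (x*(x*Y - 4*x) + 2) = -7 + (x*(Y*x - 4*x) + 2) = -7 + (x*(-4*x + Y*x) + 2) = -7 + (2 + x*(-4*x + Y*x)) = -5 + x*(-4*x + Y*x))
(335 + 3972)/(A((2 - 1)²*(-4), -25) + 2572) = (335 + 3972)/((-5 - 4*(-25)² + ((2 - 1)²*(-4))*(-25)²) + 2572) = 4307/((-5 - 4*625 + (1²*(-4))*625) + 2572) = 4307/((-5 - 2500 + (1*(-4))*625) + 2572) = 4307/((-5 - 2500 - 4*625) + 2572) = 4307/((-5 - 2500 - 2500) + 2572) = 4307/(-5005 + 2572) = 4307/(-2433) = 4307*(-1/2433) = -4307/2433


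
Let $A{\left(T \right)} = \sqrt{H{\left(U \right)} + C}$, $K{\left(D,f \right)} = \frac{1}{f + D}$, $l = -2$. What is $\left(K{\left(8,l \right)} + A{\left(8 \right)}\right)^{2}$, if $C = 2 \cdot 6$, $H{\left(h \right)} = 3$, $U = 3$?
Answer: $\frac{541}{36} + \frac{\sqrt{15}}{3} \approx 16.319$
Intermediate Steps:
$C = 12$
$K{\left(D,f \right)} = \frac{1}{D + f}$
$A{\left(T \right)} = \sqrt{15}$ ($A{\left(T \right)} = \sqrt{3 + 12} = \sqrt{15}$)
$\left(K{\left(8,l \right)} + A{\left(8 \right)}\right)^{2} = \left(\frac{1}{8 - 2} + \sqrt{15}\right)^{2} = \left(\frac{1}{6} + \sqrt{15}\right)^{2}$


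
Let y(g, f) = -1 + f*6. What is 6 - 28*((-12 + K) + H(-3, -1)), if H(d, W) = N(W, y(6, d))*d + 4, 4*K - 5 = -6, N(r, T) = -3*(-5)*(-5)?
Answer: -6063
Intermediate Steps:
y(g, f) = -1 + 6*f
N(r, T) = -75 (N(r, T) = 15*(-5) = -75)
K = -¼ (K = 5/4 + (¼)*(-6) = 5/4 - 3/2 = -¼ ≈ -0.25000)
H(d, W) = 4 - 75*d (H(d, W) = -75*d + 4 = 4 - 75*d)
6 - 28*((-12 + K) + H(-3, -1)) = 6 - 28*((-12 - ¼) + (4 - 75*(-3))) = 6 - 28*(-49/4 + (4 + 225)) = 6 - 28*(-49/4 + 229) = 6 - 28*867/4 = 6 - 6069 = -6063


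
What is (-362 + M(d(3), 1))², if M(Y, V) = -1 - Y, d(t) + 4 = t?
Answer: 131044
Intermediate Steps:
d(t) = -4 + t
(-362 + M(d(3), 1))² = (-362 + (-1 - (-4 + 3)))² = (-362 + (-1 - 1*(-1)))² = (-362 + (-1 + 1))² = (-362 + 0)² = (-362)² = 131044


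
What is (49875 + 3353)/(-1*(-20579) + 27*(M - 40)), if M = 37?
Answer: 26614/10249 ≈ 2.5967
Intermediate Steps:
(49875 + 3353)/(-1*(-20579) + 27*(M - 40)) = (49875 + 3353)/(-1*(-20579) + 27*(37 - 40)) = 53228/(20579 + 27*(-3)) = 53228/(20579 - 81) = 53228/20498 = 53228*(1/20498) = 26614/10249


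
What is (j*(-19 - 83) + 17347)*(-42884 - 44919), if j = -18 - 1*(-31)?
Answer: -1406691863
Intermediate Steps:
j = 13 (j = -18 + 31 = 13)
(j*(-19 - 83) + 17347)*(-42884 - 44919) = (13*(-19 - 83) + 17347)*(-42884 - 44919) = (13*(-102) + 17347)*(-87803) = (-1326 + 17347)*(-87803) = 16021*(-87803) = -1406691863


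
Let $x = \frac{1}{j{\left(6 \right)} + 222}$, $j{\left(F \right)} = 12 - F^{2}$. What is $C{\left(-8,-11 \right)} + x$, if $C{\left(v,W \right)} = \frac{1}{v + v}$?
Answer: $- \frac{91}{1584} \approx -0.05745$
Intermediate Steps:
$C{\left(v,W \right)} = \frac{1}{2 v}$
$x = \frac{1}{198}$ ($x = \frac{1}{\left(12 - 6^{2}\right) + 222} = \frac{1}{\left(12 - 36\right) + 222} = \frac{1}{-24 + 222} = \frac{1}{198} \approx 0.0050505$)
$C{\left(-8,-11 \right)} + x = \frac{1}{2 \left(-8\right)} + \frac{1}{198} = \frac{1}{2} \left(- \frac{1}{8}\right) + \frac{1}{198} = - \frac{1}{16} + \frac{1}{198} = - \frac{91}{1584}$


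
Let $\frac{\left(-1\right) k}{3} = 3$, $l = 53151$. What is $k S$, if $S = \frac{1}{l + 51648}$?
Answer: $- \frac{3}{34933} \approx -8.5879 \cdot 10^{-5}$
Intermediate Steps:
$k = -9$ ($k = \left(-3\right) 3 = -9$)
$S = \frac{1}{104799}$ ($S = \frac{1}{53151 + 51648} = \frac{1}{104799} \approx 9.5421 \cdot 10^{-6}$)
$k S = \left(-9\right) \frac{1}{104799} = - \frac{3}{34933}$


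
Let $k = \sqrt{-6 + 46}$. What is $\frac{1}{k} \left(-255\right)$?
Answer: $- \frac{51 \sqrt{10}}{4} \approx -40.319$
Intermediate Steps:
$k = 2 \sqrt{10}$ ($k = \sqrt{40} = 2 \sqrt{10} \approx 6.3246$)
$\frac{1}{k} \left(-255\right) = \frac{1}{2 \sqrt{10}} \left(-255\right) = \frac{\sqrt{10}}{20} \left(-255\right) = - \frac{51 \sqrt{10}}{4}$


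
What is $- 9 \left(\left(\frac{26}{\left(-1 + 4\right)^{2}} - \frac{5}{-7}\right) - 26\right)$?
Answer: $\frac{1411}{7} \approx 201.57$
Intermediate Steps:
$- 9 \left(\left(\frac{26}{\left(-1 + 4\right)^{2}} - \frac{5}{-7}\right) - 26\right) = - 9 \left(\left(\frac{26}{3^{2}} - - \frac{5}{7}\right) - 26\right) = - 9 \left(\left(\frac{26}{9} + \frac{5}{7}\right) - 26\right) = - 9 \left(\frac{227}{63} - 26\right) = \left(-9\right) \left(- \frac{1411}{63}\right) = \frac{1411}{7}$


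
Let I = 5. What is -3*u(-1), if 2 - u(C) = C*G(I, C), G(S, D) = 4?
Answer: -18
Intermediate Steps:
u(C) = 2 - 4*C (u(C) = 2 - C*4 = 2 - 4*C)
-3*u(-1) = -3*(2 - 4*(-1)) = -3*(2 + 4) = -3*6 = -18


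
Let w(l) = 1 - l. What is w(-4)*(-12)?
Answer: -60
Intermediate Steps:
w(-4)*(-12) = (1 - 1*(-4))*(-12) = (1 + 4)*(-12) = 5*(-12) = -60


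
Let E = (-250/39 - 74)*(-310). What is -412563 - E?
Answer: -17062117/39 ≈ -4.3749e+5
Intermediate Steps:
E = 972160/39 (E = (-250*1/39 - 74)*(-310) = (-250/39 - 74)*(-310) = -3136/39*(-310) = 972160/39 ≈ 24927.)
-412563 - E = -412563 - 1*972160/39 = -412563 - 972160/39 = -17062117/39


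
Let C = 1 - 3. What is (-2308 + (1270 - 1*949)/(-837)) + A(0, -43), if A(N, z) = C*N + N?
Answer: -644039/279 ≈ -2308.4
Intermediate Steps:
C = -2
A(N, z) = -N (A(N, z) = -2*N + N = -N)
(-2308 + (1270 - 1*949)/(-837)) + A(0, -43) = (-2308 + (1270 - 1*949)/(-837)) - 1*0 = (-2308 + (1270 - 949)*(-1/837)) + 0 = (-2308 + 321*(-1/837)) + 0 = (-2308 - 107/279) + 0 = -644039/279 + 0 = -644039/279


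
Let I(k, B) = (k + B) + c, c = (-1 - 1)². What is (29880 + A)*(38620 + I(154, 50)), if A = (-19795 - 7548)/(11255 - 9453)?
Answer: 61458348214/53 ≈ 1.1596e+9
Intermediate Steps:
c = 4 (c = (-2)² = 4)
I(k, B) = 4 + B + k (I(k, B) = (k + B) + 4 = (B + k) + 4 = 4 + B + k)
A = -27343/1802 ≈ -15.174
(29880 + A)*(38620 + I(154, 50)) = (29880 - 27343/1802)*(38620 + (4 + 50 + 154)) = 53816417*(38620 + 208)/1802 = (53816417/1802)*38828 = 61458348214/53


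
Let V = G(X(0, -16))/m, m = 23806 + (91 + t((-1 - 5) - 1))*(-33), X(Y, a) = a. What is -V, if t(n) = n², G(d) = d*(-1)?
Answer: -8/9593 ≈ -0.00083394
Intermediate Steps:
G(d) = -d
m = 19186 (m = 23806 + (91 + ((-1 - 5) - 1)²)*(-33) = 23806 + (91 + (-6 - 1)²)*(-33) = 23806 + (91 + (-7)²)*(-33) = 23806 + (91 + 49)*(-33) = 23806 + 140*(-33) = 23806 - 4620 = 19186)
V = 8/9593 (V = -1*(-16)/19186 = 16*(1/19186) = 8/9593 ≈ 0.00083394)
-V = -1*8/9593 = -8/9593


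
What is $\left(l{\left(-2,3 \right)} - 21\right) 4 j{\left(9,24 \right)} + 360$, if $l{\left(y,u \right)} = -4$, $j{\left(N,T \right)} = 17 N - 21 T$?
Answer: $35460$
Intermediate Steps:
$j{\left(N,T \right)} = - 21 T + 17 N$
$\left(l{\left(-2,3 \right)} - 21\right) 4 j{\left(9,24 \right)} + 360 = \left(-4 - 21\right) 4 \left(\left(-21\right) 24 + 17 \cdot 9\right) + 360 = \left(-4 - 21\right) 4 \left(-504 + 153\right) + 360 = \left(-4 - 21\right) 4 \left(-351\right) + 360 = \left(-25\right) 4 \left(-351\right) + 360 = \left(-100\right) \left(-351\right) + 360 = 35100 + 360 = 35460$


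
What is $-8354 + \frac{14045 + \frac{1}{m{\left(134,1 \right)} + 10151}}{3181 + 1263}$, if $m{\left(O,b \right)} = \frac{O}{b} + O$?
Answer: $- \frac{96665218472}{11575509} \approx -8350.8$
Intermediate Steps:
$m{\left(O,b \right)} = O + \frac{O}{b}$
$-8354 + \frac{14045 + \frac{1}{m{\left(134,1 \right)} + 10151}}{3181 + 1263} = -8354 + \frac{14045 + \frac{1}{\left(134 + \frac{134}{1}\right) + 10151}}{3181 + 1263} = -8354 + \frac{14045 + \frac{1}{\left(134 + 134 \cdot 1\right) + 10151}}{4444} = -8354 + \left(14045 + \frac{1}{\left(134 + 134\right) + 10151}\right) \frac{1}{4444} = -8354 + \left(14045 + \frac{1}{268 + 10151}\right) \frac{1}{4444} = -8354 + \left(14045 + \frac{1}{10419}\right) \frac{1}{4444} = -8354 + \frac{146334856}{10419} \cdot \frac{1}{4444} = -8354 + \frac{36583714}{11575509} = - \frac{96665218472}{11575509}$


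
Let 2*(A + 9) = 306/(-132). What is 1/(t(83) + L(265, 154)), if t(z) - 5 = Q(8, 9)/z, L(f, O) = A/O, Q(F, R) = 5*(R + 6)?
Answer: 562408/3283139 ≈ 0.17130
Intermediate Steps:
Q(F, R) = 30 + 5*R (Q(F, R) = 5*(6 + R) = 30 + 5*R)
A = -447/44 (A = -9 + (306/(-132))/2 = -9 + (306*(-1/132))/2 = -9 + (½)*(-51/22) = -9 - 51/44 = -447/44 ≈ -10.159)
L(f, O) = -447/(44*O)
t(z) = 5 + 75/z (t(z) = 5 + (30 + 5*9)/z = 5 + (30 + 45)/z = 5 + 75/z)
1/(t(83) + L(265, 154)) = 1/((5 + 75/83) - 447/44/154) = 1/((5 + 75*(1/83)) - 447/44*1/154) = 1/((5 + 75/83) - 447/6776) = 1/(490/83 - 447/6776) = 1/(3283139/562408) = 562408/3283139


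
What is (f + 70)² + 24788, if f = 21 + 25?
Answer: 38244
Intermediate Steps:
f = 46
(f + 70)² + 24788 = (46 + 70)² + 24788 = 116² + 24788 = 13456 + 24788 = 38244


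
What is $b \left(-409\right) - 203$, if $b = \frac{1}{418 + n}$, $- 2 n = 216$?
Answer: $- \frac{63339}{310} \approx -204.32$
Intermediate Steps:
$n = -108$ ($n = \left(- \frac{1}{2}\right) 216 = -108$)
$b = \frac{1}{310}$ ($b = \frac{1}{418 - 108} = \frac{1}{310} \approx 0.0032258$)
$b \left(-409\right) - 203 = \frac{1}{310} \left(-409\right) - 203 = - \frac{409}{310} - 203 = - \frac{63339}{310}$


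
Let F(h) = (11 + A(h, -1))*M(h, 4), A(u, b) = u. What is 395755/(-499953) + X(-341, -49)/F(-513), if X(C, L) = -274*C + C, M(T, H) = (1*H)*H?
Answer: -49720828789/4015622496 ≈ -12.382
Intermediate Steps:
M(T, H) = H² (M(T, H) = H*H = H²)
F(h) = 176 + 16*h (F(h) = (11 + h)*4² = (11 + h)*16 = 176 + 16*h)
X(C, L) = -273*C
395755/(-499953) + X(-341, -49)/F(-513) = 395755/(-499953) + (-273*(-341))/(176 + 16*(-513)) = 395755*(-1/499953) + 93093/(176 - 8208) = -395755/499953 + 93093/(-8032) = -395755/499953 + 93093*(-1/8032) = -395755/499953 - 93093/8032 = -49720828789/4015622496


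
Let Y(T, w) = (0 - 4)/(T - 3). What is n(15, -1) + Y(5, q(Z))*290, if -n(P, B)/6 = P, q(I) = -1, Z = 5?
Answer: -670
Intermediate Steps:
n(P, B) = -6*P
Y(T, w) = -4/(-3 + T)
n(15, -1) + Y(5, q(Z))*290 = -6*15 - 4/(-3 + 5)*290 = -90 - 4/2*290 = -90 - 4*1/2*290 = -90 - 2*290 = -90 - 580 = -670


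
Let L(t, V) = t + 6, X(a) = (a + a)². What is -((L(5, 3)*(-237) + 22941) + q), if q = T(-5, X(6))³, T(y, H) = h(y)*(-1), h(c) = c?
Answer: -20459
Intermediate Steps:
X(a) = 4*a² (X(a) = (2*a)² = 4*a²)
L(t, V) = 6 + t
T(y, H) = -y (T(y, H) = y*(-1) = -y)
q = 125 (q = (-1*(-5))³ = 5³ = 125)
-((L(5, 3)*(-237) + 22941) + q) = -(((6 + 5)*(-237) + 22941) + 125) = -((11*(-237) + 22941) + 125) = -((-2607 + 22941) + 125) = -(20334 + 125) = -1*20459 = -20459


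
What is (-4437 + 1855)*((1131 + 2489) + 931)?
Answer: -11750682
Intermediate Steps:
(-4437 + 1855)*((1131 + 2489) + 931) = -2582*(3620 + 931) = -2582*4551 = -11750682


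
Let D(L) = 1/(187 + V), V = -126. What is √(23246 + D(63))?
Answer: √86498427/61 ≈ 152.47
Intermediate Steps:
D(L) = 1/61 (D(L) = 1/(187 - 126) = 1/61)
√(23246 + D(63)) = √(23246 + 1/61) = √(1418007/61) = √86498427/61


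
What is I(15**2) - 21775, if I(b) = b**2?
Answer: 28850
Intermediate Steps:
I(15**2) - 21775 = (15**2)**2 - 21775 = 225**2 - 21775 = 50625 - 21775 = 28850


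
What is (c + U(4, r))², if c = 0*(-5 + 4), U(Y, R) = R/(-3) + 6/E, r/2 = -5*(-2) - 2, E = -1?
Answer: 1156/9 ≈ 128.44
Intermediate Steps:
r = 16 (r = 2*(-5*(-2) - 2) = 2*(10 - 2) = 2*8 = 16)
U(Y, R) = -6 - R/3 (U(Y, R) = R/(-3) + 6/(-1) = R*(-⅓) + 6*(-1) = -R/3 - 6 = -6 - R/3)
c = 0 (c = 0*(-1) = 0)
(c + U(4, r))² = (0 + (-6 - ⅓*16))² = (0 + (-6 - 16/3))² = (0 - 34/3)² = (-34/3)² = 1156/9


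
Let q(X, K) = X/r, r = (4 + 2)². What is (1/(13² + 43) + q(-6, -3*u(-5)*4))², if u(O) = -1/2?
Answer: 10609/404496 ≈ 0.026228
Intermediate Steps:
u(O) = -½ (u(O) = -1*½ = -½)
r = 36 (r = 6² = 36)
q(X, K) = X/36
(1/(13² + 43) + q(-6, -3*u(-5)*4))² = (1/(13² + 43) + (1/36)*(-6))² = (1/(169 + 43) - ⅙)² = (1/212 - ⅙)² = (-103/636)² = 10609/404496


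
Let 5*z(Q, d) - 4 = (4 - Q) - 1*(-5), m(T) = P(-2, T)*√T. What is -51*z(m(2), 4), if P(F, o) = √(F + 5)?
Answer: -663/5 + 51*√6/5 ≈ -107.62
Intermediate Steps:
P(F, o) = √(5 + F)
m(T) = √3*√T (m(T) = √(5 - 2)*√T = √3*√T)
z(Q, d) = 13/5 - Q/5 (z(Q, d) = ⅘ + ((4 - Q) - 1*(-5))/5 = ⅘ + ((4 - Q) + 5)/5 = ⅘ + (9 - Q)/5 = ⅘ + (9/5 - Q/5) = 13/5 - Q/5)
-51*z(m(2), 4) = -51*(13/5 - √3*√2/5) = -51*(13/5 - √6/5) = -663/5 + 51*√6/5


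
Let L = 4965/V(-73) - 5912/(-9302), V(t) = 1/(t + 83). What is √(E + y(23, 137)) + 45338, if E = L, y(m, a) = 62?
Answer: 45338 + 2*√268843459917/4651 ≈ 45561.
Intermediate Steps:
V(t) = 1/(83 + t)
L = 230925106/4651 (L = 4965/(1/(83 - 73)) - 5912/(-9302) = 4965/(1/10) - 5912*(-1/9302) = 4965/(⅒) + 2956/4651 = 4965*10 + 2956/4651 = 49650 + 2956/4651 = 230925106/4651 ≈ 49651.)
E = 230925106/4651 ≈ 49651.
√(E + y(23, 137)) + 45338 = √(230925106/4651 + 62) + 45338 = √(231213468/4651) + 45338 = 2*√268843459917/4651 + 45338 = 45338 + 2*√268843459917/4651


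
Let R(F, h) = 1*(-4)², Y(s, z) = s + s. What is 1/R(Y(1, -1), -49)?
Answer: 1/16 ≈ 0.062500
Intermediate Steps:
Y(s, z) = 2*s
R(F, h) = 16 (R(F, h) = 1*16 = 16)
1/R(Y(1, -1), -49) = 1/16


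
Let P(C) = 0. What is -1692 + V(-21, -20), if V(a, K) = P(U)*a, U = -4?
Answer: -1692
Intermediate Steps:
V(a, K) = 0 (V(a, K) = 0*a = 0)
-1692 + V(-21, -20) = -1692 + 0 = -1692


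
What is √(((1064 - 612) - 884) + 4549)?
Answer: √4117 ≈ 64.164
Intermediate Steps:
√(((1064 - 612) - 884) + 4549) = √((452 - 884) + 4549) = √(-432 + 4549) = √4117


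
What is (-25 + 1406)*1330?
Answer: 1836730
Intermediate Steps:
(-25 + 1406)*1330 = 1381*1330 = 1836730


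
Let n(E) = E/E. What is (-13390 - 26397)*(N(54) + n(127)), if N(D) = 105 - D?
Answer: -2068924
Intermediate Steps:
n(E) = 1
(-13390 - 26397)*(N(54) + n(127)) = (-13390 - 26397)*((105 - 1*54) + 1) = -39787*((105 - 54) + 1) = -39787*(51 + 1) = -39787*52 = -2068924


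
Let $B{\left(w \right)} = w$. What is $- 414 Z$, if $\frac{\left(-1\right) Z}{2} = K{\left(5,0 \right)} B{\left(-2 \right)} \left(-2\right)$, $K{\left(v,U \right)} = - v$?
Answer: $-16560$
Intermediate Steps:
$Z = 40$ ($Z = - 2 \left(-1\right) 5 \left(-2\right) \left(-2\right) = - 2 \left(-5\right) \left(-2\right) \left(-2\right) = - 2 \cdot 10 \left(-2\right) = \left(-2\right) \left(-20\right) = 40$)
$- 414 Z = \left(-414\right) 40 = -16560$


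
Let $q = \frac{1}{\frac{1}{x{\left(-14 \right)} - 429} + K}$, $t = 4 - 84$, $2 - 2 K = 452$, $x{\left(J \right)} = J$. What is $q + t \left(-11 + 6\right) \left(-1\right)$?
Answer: $- \frac{39870843}{99676} \approx -400.0$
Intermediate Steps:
$K = -225$ ($K = 1 - 226 = -225$)
$t = -80$ ($t = 4 - 84 = -80$)
$q = - \frac{443}{99676}$ ($q = \frac{1}{\frac{1}{-14 - 429} - 225} = \frac{1}{\frac{1}{-443} - 225} = \frac{1}{- \frac{1}{443} - 225} = \frac{1}{- \frac{99676}{443}} = - \frac{443}{99676} \approx -0.0044444$)
$q + t \left(-11 + 6\right) \left(-1\right) = - \frac{443}{99676} - 80 \left(-11 + 6\right) \left(-1\right) = - \frac{443}{99676} - 80 \left(\left(-5\right) \left(-1\right)\right) = - \frac{443}{99676} - 400 = - \frac{39870843}{99676}$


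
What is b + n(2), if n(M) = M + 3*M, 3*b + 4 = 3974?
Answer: 3994/3 ≈ 1331.3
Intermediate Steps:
b = 3970/3 (b = -4/3 + (⅓)*3974 = -4/3 + 3974/3 = 3970/3 ≈ 1323.3)
n(M) = 4*M
b + n(2) = 3970/3 + 4*2 = 3970/3 + 8 = 3994/3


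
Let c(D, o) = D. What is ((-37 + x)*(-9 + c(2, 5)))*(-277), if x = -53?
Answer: -174510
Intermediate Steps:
((-37 + x)*(-9 + c(2, 5)))*(-277) = ((-37 - 53)*(-9 + 2))*(-277) = -90*(-7)*(-277) = 630*(-277) = -174510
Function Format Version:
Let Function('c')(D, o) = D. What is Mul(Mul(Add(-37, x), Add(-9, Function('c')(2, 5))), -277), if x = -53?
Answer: -174510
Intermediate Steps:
Mul(Mul(Add(-37, x), Add(-9, Function('c')(2, 5))), -277) = Mul(Mul(Add(-37, -53), Add(-9, 2)), -277) = Mul(Mul(-90, -7), -277) = Mul(630, -277) = -174510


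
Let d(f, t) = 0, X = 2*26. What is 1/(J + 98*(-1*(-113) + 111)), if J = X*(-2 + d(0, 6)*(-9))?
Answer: 1/21848 ≈ 4.5771e-5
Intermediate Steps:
X = 52
J = -104 (J = 52*(-2 + 0*(-9)) = 52*(-2 + 0) = 52*(-2) = -104)
1/(J + 98*(-1*(-113) + 111)) = 1/(-104 + 98*(-1*(-113) + 111)) = 1/(-104 + 98*(113 + 111)) = 1/(-104 + 98*224) = 1/(-104 + 21952) = 1/21848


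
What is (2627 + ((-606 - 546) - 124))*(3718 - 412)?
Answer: 4466406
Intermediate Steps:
(2627 + ((-606 - 546) - 124))*(3718 - 412) = (2627 + (-1152 - 124))*3306 = (2627 - 1276)*3306 = 1351*3306 = 4466406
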